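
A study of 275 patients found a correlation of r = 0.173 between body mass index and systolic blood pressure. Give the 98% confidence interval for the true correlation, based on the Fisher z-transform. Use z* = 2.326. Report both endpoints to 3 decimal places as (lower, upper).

Fisher z: z_r = atanh(r) = ½·ln((1+0.173)/(1−0.173)) = 0.174758
SE(z) = 1/√(n−3) = 1/√272 = 0.060634
98% ⇒ z* = 2.326; margin = 2.326·0.060634 = 0.141035
CI on z-scale: (0.033723, 0.315793)
Back-transform: tanh(0.033723) = 0.033710, tanh(0.315793) = 0.305698

(0.034, 0.306)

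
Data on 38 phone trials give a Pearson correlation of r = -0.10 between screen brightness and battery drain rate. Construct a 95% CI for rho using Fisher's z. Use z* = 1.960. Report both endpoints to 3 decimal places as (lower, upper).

Fisher z: z_r = atanh(r) = ½·ln((1+(-0.10))/(1−(-0.10))) = -0.100335
SE(z) = 1/√(n−3) = 1/√35 = 0.169031
95% ⇒ z* = 1.960; margin = 1.960·0.169031 = 0.331301
CI on z-scale: (-0.431636, 0.230966)
Back-transform: tanh(-0.431636) = -0.406688, tanh(0.230966) = 0.226945

(-0.407, 0.227)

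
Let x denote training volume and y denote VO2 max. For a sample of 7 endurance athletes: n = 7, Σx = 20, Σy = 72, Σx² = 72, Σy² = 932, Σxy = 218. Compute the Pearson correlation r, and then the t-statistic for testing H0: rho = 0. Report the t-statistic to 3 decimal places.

S_xy = nΣxy − ΣxΣy = 7·218 − 20·72 = 1526 − 1440 = 86
S_xx = nΣx² − (Σx)² = 7·72 − 20² = 504 − 400 = 104
S_yy = nΣy² − (Σy)² = 7·932 − 72² = 6524 − 5184 = 1340
r = S_xy / √(S_xx·S_yy) = 86 / √(104·1340) = 86 / √139360 = 86 / 373.3095 = 0.2304
t = r·√(n−2)/√(1−r²) = 0.2304·√5 / √(1−0.053084) = 0.515190 / 0.973096 = 0.529

0.529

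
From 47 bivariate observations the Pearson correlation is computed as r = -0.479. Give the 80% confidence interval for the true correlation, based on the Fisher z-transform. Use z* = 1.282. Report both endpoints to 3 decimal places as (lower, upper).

(-0.614, -0.317)

z_r = atanh(-0.479) = -0.521686;  SE = 1/√(n−3) = 1/√44 = 0.150756
z-limits: -0.521686 ± 1.282·0.150756 = -0.521686 ± 0.193269 = [-0.714955, -0.328417]
ρ-limits: (tanh -0.714955, tanh -0.328417) = (-0.614, -0.317)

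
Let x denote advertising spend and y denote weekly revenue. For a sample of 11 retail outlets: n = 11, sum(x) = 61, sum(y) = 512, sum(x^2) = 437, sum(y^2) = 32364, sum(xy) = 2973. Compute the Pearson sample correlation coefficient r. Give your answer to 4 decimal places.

0.1457

S_xy = nΣxy − ΣxΣy = 11·2973 − 61·512 = 32703 − 31232 = 1471
S_xx = nΣx² − (Σx)² = 11·437 − 61² = 4807 − 3721 = 1086
S_yy = nΣy² − (Σy)² = 11·32364 − 512² = 356004 − 262144 = 93860
r = S_xy / √(S_xx·S_yy) = 1471 / √(1086·93860) = 1471 / √101931960 = 1471 / 10096.1359 = 0.1457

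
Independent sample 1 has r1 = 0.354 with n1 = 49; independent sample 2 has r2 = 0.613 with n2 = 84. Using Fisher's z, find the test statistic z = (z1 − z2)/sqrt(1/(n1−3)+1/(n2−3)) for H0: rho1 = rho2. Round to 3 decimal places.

-1.862

z1 = atanh(0.354) = 0.370009,  z2 = atanh(0.613) = 0.713713
SE = √(1/(n1−3) + 1/(n2−3)) = √(1/46 + 1/81) = √(0.0217391 + 0.0123457) = √0.0340848 = 0.184621
z = (z1 − z2)/SE = (0.370009 − 0.713713) / 0.184621 = -0.343704 / 0.184621 = -1.862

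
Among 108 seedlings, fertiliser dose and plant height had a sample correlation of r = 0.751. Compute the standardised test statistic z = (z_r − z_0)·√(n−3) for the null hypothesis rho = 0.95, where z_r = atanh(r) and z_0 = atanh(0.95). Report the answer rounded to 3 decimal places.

z_r = atanh(0.751) = 0.975245,  z_0 = atanh(0.95) = 1.831781
SE = 1/√(n−3) = 1/√105 = 0.097590
z = (z_r − z_0)/SE = (0.975245 − 1.831781) / 0.097590 = -0.856536 / 0.097590 = -8.777

-8.777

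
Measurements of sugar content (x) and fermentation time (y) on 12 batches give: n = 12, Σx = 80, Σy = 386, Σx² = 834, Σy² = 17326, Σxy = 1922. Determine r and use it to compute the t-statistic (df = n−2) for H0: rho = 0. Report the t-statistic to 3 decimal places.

Numerator: nΣxy − (Σx)(Σy) = 12·1922 − (80)(386) = -7816
Denominator: √[(nΣx²−(Σx)²)(nΣy²−(Σy)²)]
  nΣx²−(Σx)² = 12·834 − 6400 = 3608;  nΣy²−(Σy)² = 12·17326 − 148996 = 58916
  √(3608·58916) = √212568928 = 14579.7438
r = -7816 / 14579.7438 = -0.5361
t = r·√(n−2)/√(1−r²) = -0.5361·√10 / √(1−0.287403) = -1.695297 / 0.844155 = -2.008

-2.008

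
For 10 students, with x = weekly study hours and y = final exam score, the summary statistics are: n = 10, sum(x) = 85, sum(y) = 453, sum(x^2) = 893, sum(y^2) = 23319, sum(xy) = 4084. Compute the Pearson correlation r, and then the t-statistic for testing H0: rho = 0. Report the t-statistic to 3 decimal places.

Numerator: nΣxy − (Σx)(Σy) = 10·4084 − (85)(453) = 2335
Denominator: √[(nΣx²−(Σx)²)(nΣy²−(Σy)²)]
  nΣx²−(Σx)² = 10·893 − 7225 = 1705;  nΣy²−(Σy)² = 10·23319 − 205209 = 27981
  √(1705·27981) = √47707605 = 6907.0692
r = 2335 / 6907.0692 = 0.3381
t = r·√(n−2)/√(1−r²) = 0.3381·√8 / √(1−0.114312) = 0.956291 / 0.941110 = 1.016

1.016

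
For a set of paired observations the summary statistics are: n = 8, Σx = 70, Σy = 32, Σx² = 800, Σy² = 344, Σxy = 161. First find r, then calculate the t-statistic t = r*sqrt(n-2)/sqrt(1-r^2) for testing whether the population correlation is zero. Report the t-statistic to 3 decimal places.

Numerator: nΣxy − (Σx)(Σy) = 8·161 − (70)(32) = -952
Denominator: √[(nΣx²−(Σx)²)(nΣy²−(Σy)²)]
  nΣx²−(Σx)² = 8·800 − 4900 = 1500;  nΣy²−(Σy)² = 8·344 − 1024 = 1728
  √(1500·1728) = √2592000 = 1609.9689
r = -952 / 1609.9689 = -0.5913
t = r·√(n−2)/√(1−r²) = -0.5913·√6 / √(1−0.349636) = -1.448383 / 0.806451 = -1.796

-1.796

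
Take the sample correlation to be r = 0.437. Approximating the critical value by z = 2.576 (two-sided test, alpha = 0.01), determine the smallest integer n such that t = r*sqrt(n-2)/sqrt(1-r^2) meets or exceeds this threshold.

31

r√(n−2)/√(1−r²) ≥ 2.576  ⇔  n−2 ≥ (2.576)²·(1−r²)/r²
(1−r²)/r² = (1−0.190969)/0.190969 = 4.2365
n ≥ 2 + 6.635776·4.2365 = 2 + 28.1125 = 30.1125
⌈30.1125⌉ = 31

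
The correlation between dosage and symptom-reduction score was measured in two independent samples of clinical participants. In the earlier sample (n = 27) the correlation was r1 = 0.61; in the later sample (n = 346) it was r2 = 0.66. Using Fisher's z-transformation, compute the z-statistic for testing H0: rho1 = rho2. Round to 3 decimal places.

Fisher z-transforms: z1 = atanh(0.61) = 0.708921, z2 = atanh(0.66) = 0.792814; difference d = -0.083893
Var(d) = 1/24 + 1/343 = 0.0416667 + 0.0029155 = 0.0445822
z = d/√Var(d) = -0.083893 / √0.0445822 = -0.083893 / 0.211145 = -0.397

-0.397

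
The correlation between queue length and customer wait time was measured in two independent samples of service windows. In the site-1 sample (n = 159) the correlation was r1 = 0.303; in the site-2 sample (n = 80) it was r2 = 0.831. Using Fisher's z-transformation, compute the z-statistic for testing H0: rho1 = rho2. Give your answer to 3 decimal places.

z1 = atanh(0.303) = 0.312820,  z2 = atanh(0.831) = 1.191359
SE = √(1/(n1−3) + 1/(n2−3)) = √(1/156 + 1/77) = √(0.0064103 + 0.0129870) = √0.0193973 = 0.139274
z = (z1 − z2)/SE = (0.312820 − 1.191359) / 0.139274 = -0.878539 / 0.139274 = -6.308

-6.308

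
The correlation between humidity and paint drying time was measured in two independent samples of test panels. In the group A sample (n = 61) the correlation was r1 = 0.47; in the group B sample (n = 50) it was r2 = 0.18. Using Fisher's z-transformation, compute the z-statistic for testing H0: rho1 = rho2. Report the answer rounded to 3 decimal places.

z1 = atanh(0.47) = 0.510070,  z2 = atanh(0.18) = 0.181983
SE = √(1/(n1−3) + 1/(n2−3)) = √(1/58 + 1/47) = √(0.0172414 + 0.0212766) = √0.0385180 = 0.196260
z = (z1 − z2)/SE = (0.510070 − 0.181983) / 0.196260 = 0.328087 / 0.196260 = 1.672

1.672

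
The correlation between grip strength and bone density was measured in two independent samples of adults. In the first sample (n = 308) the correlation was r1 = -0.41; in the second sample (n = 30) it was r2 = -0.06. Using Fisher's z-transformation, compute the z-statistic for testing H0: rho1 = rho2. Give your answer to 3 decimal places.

z1 = atanh(-0.41) = -0.435611,  z2 = atanh(-0.06) = -0.060072
SE = √(1/(n1−3) + 1/(n2−3)) = √(1/305 + 1/27) = √(0.0032787 + 0.0370370) = √0.0403157 = 0.200788
z = (z1 − z2)/SE = (-0.435611 − (-0.060072)) / 0.200788 = -0.375539 / 0.200788 = -1.870

-1.870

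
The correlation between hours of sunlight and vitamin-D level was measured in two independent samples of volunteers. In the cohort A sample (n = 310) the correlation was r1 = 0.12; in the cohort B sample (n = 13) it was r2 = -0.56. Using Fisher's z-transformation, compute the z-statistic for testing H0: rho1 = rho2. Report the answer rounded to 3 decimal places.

Fisher z-transforms: z1 = atanh(0.12) = 0.120581, z2 = atanh(-0.56) = -0.632833; difference d = 0.753414
Var(d) = 1/307 + 1/10 = 0.0032573 + 0.1000000 = 0.1032573
z = d/√Var(d) = 0.753414 / √0.1032573 = 0.753414 / 0.321337 = 2.345

2.345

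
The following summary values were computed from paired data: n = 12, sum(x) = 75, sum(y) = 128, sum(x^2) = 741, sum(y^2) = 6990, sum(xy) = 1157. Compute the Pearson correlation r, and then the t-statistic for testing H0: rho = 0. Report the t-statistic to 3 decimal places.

0.953

Numerator: nΣxy − (Σx)(Σy) = 12·1157 − (75)(128) = 4284
Denominator: √[(nΣx²−(Σx)²)(nΣy²−(Σy)²)]
  nΣx²−(Σx)² = 12·741 − 5625 = 3267;  nΣy²−(Σy)² = 12·6990 − 16384 = 67496
  √(3267·67496) = √220509432 = 14849.5600
r = 4284 / 14849.5600 = 0.2885
t = r·√(n−2)/√(1−r²) = 0.2885·√10 / √(1−0.083232) = 0.912317 / 0.957480 = 0.953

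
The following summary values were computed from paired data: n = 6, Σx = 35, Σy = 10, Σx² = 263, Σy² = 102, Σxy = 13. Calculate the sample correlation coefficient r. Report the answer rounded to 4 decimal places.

Numerator: nΣxy − (Σx)(Σy) = 6·13 − (35)(10) = -272
Denominator: √[(nΣx²−(Σx)²)(nΣy²−(Σy)²)]
  nΣx²−(Σx)² = 6·263 − 1225 = 353;  nΣy²−(Σy)² = 6·102 − 100 = 512
  √(353·512) = √180736 = 425.1306
r = -272 / 425.1306 = -0.6398

-0.6398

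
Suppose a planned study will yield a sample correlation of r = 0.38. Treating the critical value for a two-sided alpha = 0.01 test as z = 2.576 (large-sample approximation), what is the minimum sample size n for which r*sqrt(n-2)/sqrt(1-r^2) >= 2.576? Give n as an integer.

Need r·√(n−2)/√(1−r²) ≥ 2.576
√(n−2) ≥ 2.576·√(1−0.1444) / 0.38 = 2.576·0.924986 / 0.38 = 6.2704
n−2 ≥ 39.3179  ⇒  n ≥ 41.3179
Smallest integer n = 42

42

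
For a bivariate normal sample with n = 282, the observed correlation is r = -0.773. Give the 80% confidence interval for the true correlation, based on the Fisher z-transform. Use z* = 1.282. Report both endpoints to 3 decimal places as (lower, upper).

(-0.802, -0.740)

z_r = atanh(-0.773) = -1.027739;  SE = 1/√(n−3) = 1/√279 = 0.059868
z-limits: -1.027739 ± 1.282·0.059868 = -1.027739 ± 0.076751 = [-1.104490, -0.950988]
ρ-limits: (tanh -1.104490, tanh -0.950988) = (-0.802, -0.740)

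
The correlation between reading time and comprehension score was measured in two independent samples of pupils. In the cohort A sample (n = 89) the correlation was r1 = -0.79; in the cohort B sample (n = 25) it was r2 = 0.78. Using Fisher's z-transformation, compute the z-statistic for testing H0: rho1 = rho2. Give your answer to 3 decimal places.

-8.860

z1 = atanh(-0.79) = -1.071432,  z2 = atanh(0.78) = 1.045371
SE = √(1/(n1−3) + 1/(n2−3)) = √(1/86 + 1/22) = √(0.0116279 + 0.0454545) = √0.0570824 = 0.238919
z = (z1 − z2)/SE = (-1.071432 − 1.045371) / 0.238919 = -2.116803 / 0.238919 = -8.860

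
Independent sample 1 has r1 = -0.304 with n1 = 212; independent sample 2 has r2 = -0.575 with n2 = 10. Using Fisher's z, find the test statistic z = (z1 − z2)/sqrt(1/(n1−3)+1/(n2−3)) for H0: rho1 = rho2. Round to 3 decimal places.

z1 = atanh(-0.304) = -0.313921,  z2 = atanh(-0.575) = -0.654961
SE = √(1/(n1−3) + 1/(n2−3)) = √(1/209 + 1/7) = √(0.0047847 + 0.1428571) = √0.1476418 = 0.384242
z = (z1 − z2)/SE = (-0.313921 − (-0.654961)) / 0.384242 = 0.341040 / 0.384242 = 0.888

0.888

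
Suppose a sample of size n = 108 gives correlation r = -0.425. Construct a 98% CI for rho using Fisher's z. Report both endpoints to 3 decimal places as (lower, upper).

Fisher z: z_r = atanh(r) = ½·ln((1+(-0.425))/(1−(-0.425))) = -0.453779
SE(z) = 1/√(n−3) = 1/√105 = 0.097590
98% ⇒ z* = 2.326; margin = 2.326·0.097590 = 0.226994
CI on z-scale: (-0.680773, -0.226785)
Back-transform: tanh(-0.680773) = -0.592022, tanh(-0.226785) = -0.222975

(-0.592, -0.223)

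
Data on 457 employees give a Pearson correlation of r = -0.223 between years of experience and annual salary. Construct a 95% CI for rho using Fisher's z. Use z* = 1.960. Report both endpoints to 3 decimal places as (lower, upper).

z_r = atanh(-0.223) = -0.226811;  SE = 1/√(n−3) = 1/√454 = 0.046932
z-limits: -0.226811 ± 1.960·0.046932 = -0.226811 ± 0.091987 = [-0.318798, -0.134824]
ρ-limits: (tanh -0.318798, tanh -0.134824) = (-0.308, -0.134)

(-0.308, -0.134)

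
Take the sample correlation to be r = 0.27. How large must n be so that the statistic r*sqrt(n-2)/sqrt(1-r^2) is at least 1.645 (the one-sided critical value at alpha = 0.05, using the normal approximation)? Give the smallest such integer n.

37

Need r·√(n−2)/√(1−r²) ≥ 1.645
√(n−2) ≥ 1.645·√(1−0.0729) / 0.27 = 1.645·0.962860 / 0.27 = 5.8663
n−2 ≥ 34.4135  ⇒  n ≥ 36.4135
Smallest integer n = 37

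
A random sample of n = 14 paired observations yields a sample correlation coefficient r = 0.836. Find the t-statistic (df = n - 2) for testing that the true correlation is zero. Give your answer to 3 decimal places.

5.278

1 − r² = 1 − 0.698896 = 0.301104;  √(1−r²) = 0.548729
√(n−2) = √12 = 3.464102
t = r·√(n−2)/√(1−r²) = 0.836 · 3.464102 / 0.548729 = 5.278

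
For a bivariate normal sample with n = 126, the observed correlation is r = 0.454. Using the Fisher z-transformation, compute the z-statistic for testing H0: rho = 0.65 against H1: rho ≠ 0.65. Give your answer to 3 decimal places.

z_r = atanh(0.454) = 0.489727,  z_0 = atanh(0.65) = 0.775299
SE = 1/√(n−3) = 1/√123 = 0.090167
z = (z_r − z_0)/SE = (0.489727 − 0.775299) / 0.090167 = -0.285572 / 0.090167 = -3.167

-3.167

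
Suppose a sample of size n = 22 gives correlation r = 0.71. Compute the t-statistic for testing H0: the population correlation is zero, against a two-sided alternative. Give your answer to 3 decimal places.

4.509

1 − r² = 1 − 0.5041 = 0.4959;  √(1−r²) = 0.704202
√(n−2) = √20 = 4.472136
t = r·√(n−2)/√(1−r²) = 0.71 · 4.472136 / 0.704202 = 4.509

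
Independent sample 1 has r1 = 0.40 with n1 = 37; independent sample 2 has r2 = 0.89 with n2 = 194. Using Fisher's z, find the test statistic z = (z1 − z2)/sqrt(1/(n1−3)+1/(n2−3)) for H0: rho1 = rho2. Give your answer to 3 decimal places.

Fisher z-transforms: z1 = atanh(0.40) = 0.423649, z2 = atanh(0.89) = 1.421926; difference d = -0.998277
Var(d) = 1/34 + 1/191 = 0.0294118 + 0.0052356 = 0.0346474
z = d/√Var(d) = -0.998277 / √0.0346474 = -0.998277 / 0.186138 = -5.363

-5.363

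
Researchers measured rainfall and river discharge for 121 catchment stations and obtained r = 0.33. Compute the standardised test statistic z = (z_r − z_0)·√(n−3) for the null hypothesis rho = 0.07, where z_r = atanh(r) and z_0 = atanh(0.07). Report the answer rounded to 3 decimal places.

z_r = atanh(0.33) = 0.342828,  z_0 = atanh(0.07) = 0.070115
SE = 1/√(n−3) = 1/√118 = 0.092057
z = (z_r − z_0)/SE = (0.342828 − 0.070115) / 0.092057 = 0.272713 / 0.092057 = 2.962

2.962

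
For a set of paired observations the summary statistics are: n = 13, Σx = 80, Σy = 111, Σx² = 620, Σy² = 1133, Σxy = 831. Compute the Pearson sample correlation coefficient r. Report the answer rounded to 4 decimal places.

S_xy = nΣxy − ΣxΣy = 13·831 − 80·111 = 10803 − 8880 = 1923
S_xx = nΣx² − (Σx)² = 13·620 − 80² = 8060 − 6400 = 1660
S_yy = nΣy² − (Σy)² = 13·1133 − 111² = 14729 − 12321 = 2408
r = S_xy / √(S_xx·S_yy) = 1923 / √(1660·2408) = 1923 / √3997280 = 1923 / 1999.3199 = 0.9618

0.9618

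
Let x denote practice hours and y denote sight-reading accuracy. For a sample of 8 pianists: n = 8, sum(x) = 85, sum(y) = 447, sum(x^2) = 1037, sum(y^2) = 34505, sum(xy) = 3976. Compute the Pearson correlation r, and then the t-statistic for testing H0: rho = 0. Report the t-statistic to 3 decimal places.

-2.301

S_xy = nΣxy − ΣxΣy = 8·3976 − 85·447 = 31808 − 37995 = -6187
S_xx = nΣx² − (Σx)² = 8·1037 − 85² = 8296 − 7225 = 1071
S_yy = nΣy² − (Σy)² = 8·34505 − 447² = 276040 − 199809 = 76231
r = S_xy / √(S_xx·S_yy) = -6187 / √(1071·76231) = -6187 / √81643401 = -6187 / 9035.6738 = -0.6847
t = r·√(n−2)/√(1−r²) = -0.6847·√6 / √(1−0.468814) = -1.677166 / 0.728825 = -2.301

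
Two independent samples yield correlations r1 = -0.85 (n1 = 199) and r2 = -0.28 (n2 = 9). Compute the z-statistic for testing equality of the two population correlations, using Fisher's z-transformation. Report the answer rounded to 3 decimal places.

-2.337

Fisher z-transforms: z1 = atanh(-0.85) = -1.256153, z2 = atanh(-0.28) = -0.287682; difference d = -0.968471
Var(d) = 1/196 + 1/6 = 0.0051020 + 0.1666667 = 0.1717687
z = d/√Var(d) = -0.968471 / √0.1717687 = -0.968471 / 0.414450 = -2.337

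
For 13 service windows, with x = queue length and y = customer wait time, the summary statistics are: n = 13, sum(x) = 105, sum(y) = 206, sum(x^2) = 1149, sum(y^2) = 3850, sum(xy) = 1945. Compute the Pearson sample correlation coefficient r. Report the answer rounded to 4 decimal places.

S_xy = nΣxy − ΣxΣy = 13·1945 − 105·206 = 25285 − 21630 = 3655
S_xx = nΣx² − (Σx)² = 13·1149 − 105² = 14937 − 11025 = 3912
S_yy = nΣy² − (Σy)² = 13·3850 − 206² = 50050 − 42436 = 7614
r = S_xy / √(S_xx·S_yy) = 3655 / √(3912·7614) = 3655 / √29785968 = 3655 / 5457.6522 = 0.6697

0.6697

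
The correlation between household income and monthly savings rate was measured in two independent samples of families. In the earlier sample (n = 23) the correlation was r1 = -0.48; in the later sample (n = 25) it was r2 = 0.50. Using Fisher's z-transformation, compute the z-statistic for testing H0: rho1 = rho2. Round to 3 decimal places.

z1 = atanh(-0.48) = -0.522984,  z2 = atanh(0.50) = 0.549306
SE = √(1/(n1−3) + 1/(n2−3)) = √(1/20 + 1/22) = √(0.0500000 + 0.0454545) = √0.0954545 = 0.308957
z = (z1 − z2)/SE = (-0.522984 − 0.549306) / 0.308957 = -1.072290 / 0.308957 = -3.471

-3.471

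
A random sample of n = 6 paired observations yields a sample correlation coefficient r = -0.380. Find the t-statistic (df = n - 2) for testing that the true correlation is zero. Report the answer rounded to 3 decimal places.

-0.822

1 − r² = 1 − 0.144400 = 0.855600;  √(1−r²) = 0.924986
√(n−2) = √4 = 2.000000
t = r·√(n−2)/√(1−r²) = -0.380 · 2.000000 / 0.924986 = -0.822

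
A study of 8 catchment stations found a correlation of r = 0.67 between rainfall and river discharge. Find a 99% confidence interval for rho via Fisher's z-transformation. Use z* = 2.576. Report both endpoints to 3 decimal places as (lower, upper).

(-0.329, 0.961)

z_r = atanh(0.67) = 0.810743;  SE = 1/√(n−3) = 1/√5 = 0.447214
z-limits: 0.810743 ± 2.576·0.447214 = 0.810743 ± 1.152023 = [-0.341280, 1.962766]
ρ-limits: (tanh -0.341280, tanh 1.962766) = (-0.329, 0.961)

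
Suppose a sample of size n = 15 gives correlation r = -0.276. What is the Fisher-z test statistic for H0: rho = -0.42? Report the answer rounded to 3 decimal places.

Fisher z: atanh(-0.276) = -0.283347, atanh(-0.42) = -0.447692
z = (z_r − z_0)·√(n−3) = (-0.283347 − (-0.447692))·√12 = 0.164345 · 3.464102 = 0.569

0.569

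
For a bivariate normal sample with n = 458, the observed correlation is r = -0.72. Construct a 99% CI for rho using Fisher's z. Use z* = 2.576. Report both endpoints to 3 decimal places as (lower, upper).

Fisher z: z_r = atanh(r) = ½·ln((1+(-0.72))/(1−(-0.72))) = -0.907645
SE(z) = 1/√(n−3) = 1/√455 = 0.046881
99% ⇒ z* = 2.576; margin = 2.576·0.046881 = 0.120765
CI on z-scale: (-1.028410, -0.786880)
Back-transform: tanh(-1.028410) = -0.773270, tanh(-0.786880) = -0.656638

(-0.773, -0.657)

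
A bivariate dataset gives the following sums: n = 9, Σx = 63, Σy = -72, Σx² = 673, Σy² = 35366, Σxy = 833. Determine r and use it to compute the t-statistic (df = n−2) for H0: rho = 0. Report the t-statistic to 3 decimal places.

1.411

Numerator: nΣxy − (Σx)(Σy) = 9·833 − (63)(-72) = 12033
Denominator: √[(nΣx²−(Σx)²)(nΣy²−(Σy)²)]
  nΣx²−(Σx)² = 9·673 − 3969 = 2088;  nΣy²−(Σy)² = 9·35366 − 5184 = 313110
  √(2088·313110) = √653773680 = 25568.9984
r = 12033 / 25568.9984 = 0.4706
t = r·√(n−2)/√(1−r²) = 0.4706·√7 / √(1−0.221464) = 1.245091 / 0.882347 = 1.411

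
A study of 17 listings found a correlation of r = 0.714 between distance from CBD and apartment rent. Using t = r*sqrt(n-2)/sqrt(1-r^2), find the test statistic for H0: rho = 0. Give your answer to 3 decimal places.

3.950

1 − r² = 1 − 0.509796 = 0.490204;  √(1−r²) = 0.700146
√(n−2) = √15 = 3.872983
t = r·√(n−2)/√(1−r²) = 0.714 · 3.872983 / 0.700146 = 3.950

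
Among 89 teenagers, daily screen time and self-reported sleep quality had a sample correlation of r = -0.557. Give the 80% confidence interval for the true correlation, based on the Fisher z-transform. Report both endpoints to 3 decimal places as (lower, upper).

Fisher z: z_r = atanh(r) = ½·ln((1+(-0.557))/(1−(-0.557))) = -0.628473
SE(z) = 1/√(n−3) = 1/√86 = 0.107833
80% ⇒ z* = 1.282; margin = 1.282·0.107833 = 0.138242
CI on z-scale: (-0.766715, -0.490231)
Back-transform: tanh(-0.766715) = -0.645015, tanh(-0.490231) = -0.454400

(-0.645, -0.454)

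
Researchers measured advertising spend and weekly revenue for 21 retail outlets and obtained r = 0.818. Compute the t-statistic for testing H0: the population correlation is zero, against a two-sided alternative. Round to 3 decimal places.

6.199

1 − r² = 1 − 0.669124 = 0.330876;  √(1−r²) = 0.575218
√(n−2) = √19 = 4.358899
t = r·√(n−2)/√(1−r²) = 0.818 · 4.358899 / 0.575218 = 6.199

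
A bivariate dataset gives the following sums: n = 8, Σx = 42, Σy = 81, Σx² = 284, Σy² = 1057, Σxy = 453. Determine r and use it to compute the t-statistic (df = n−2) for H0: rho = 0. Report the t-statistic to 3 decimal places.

S_xy = nΣxy − ΣxΣy = 8·453 − 42·81 = 3624 − 3402 = 222
S_xx = nΣx² − (Σx)² = 8·284 − 42² = 2272 − 1764 = 508
S_yy = nΣy² − (Σy)² = 8·1057 − 81² = 8456 − 6561 = 1895
r = S_xy / √(S_xx·S_yy) = 222 / √(508·1895) = 222 / √962660 = 222 / 981.1524 = 0.2263
t = r·√(n−2)/√(1−r²) = 0.2263·√6 / √(1−0.051212) = 0.554320 / 0.974057 = 0.569

0.569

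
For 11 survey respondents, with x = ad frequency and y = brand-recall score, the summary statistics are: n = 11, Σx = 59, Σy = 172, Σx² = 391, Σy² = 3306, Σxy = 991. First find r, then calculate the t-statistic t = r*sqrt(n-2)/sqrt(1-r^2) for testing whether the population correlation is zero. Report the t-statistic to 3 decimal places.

1.011

Numerator: nΣxy − (Σx)(Σy) = 11·991 − (59)(172) = 753
Denominator: √[(nΣx²−(Σx)²)(nΣy²−(Σy)²)]
  nΣx²−(Σx)² = 11·391 − 3481 = 820;  nΣy²−(Σy)² = 11·3306 − 29584 = 6782
  √(820·6782) = √5561240 = 2358.2281
r = 753 / 2358.2281 = 0.3193
t = r·√(n−2)/√(1−r²) = 0.3193·√9 / √(1−0.101952) = 0.957900 / 0.947654 = 1.011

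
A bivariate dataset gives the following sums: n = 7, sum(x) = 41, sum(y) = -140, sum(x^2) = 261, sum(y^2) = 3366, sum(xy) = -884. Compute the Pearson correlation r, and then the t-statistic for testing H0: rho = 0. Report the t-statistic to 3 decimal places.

S_xy = nΣxy − ΣxΣy = 7·(-884) − 41·(-140) = -6188 − (-5740) = -448
S_xx = nΣx² − (Σx)² = 7·261 − 41² = 1827 − 1681 = 146
S_yy = nΣy² − (Σy)² = 7·3366 − (-140)² = 23562 − 19600 = 3962
r = S_xy / √(S_xx·S_yy) = -448 / √(146·3962) = -448 / √578452 = -448 / 760.5603 = -0.5890
t = r·√(n−2)/√(1−r²) = -0.5890·√5 / √(1−0.346921) = -1.317044 / 0.808133 = -1.630

-1.630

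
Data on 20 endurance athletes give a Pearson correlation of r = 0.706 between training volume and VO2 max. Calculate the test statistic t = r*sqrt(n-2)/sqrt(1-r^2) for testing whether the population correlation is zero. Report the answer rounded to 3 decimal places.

4.229

t = r·√(n−2) / √(1−r²) with r = 0.706, n = 20
  = 0.706·√18 / √(1 − 0.498436)
  = 0.706·4.242641 / 0.708212
  = 2.995305 / 0.708212 = 4.229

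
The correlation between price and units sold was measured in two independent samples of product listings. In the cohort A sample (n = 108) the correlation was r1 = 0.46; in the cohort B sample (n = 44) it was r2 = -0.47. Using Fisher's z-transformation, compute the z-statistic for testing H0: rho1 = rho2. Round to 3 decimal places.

5.470

z1 = atanh(0.46) = 0.497311,  z2 = atanh(-0.47) = -0.510070
SE = √(1/(n1−3) + 1/(n2−3)) = √(1/105 + 1/41) = √(0.0095238 + 0.0243902) = √0.0339140 = 0.184158
z = (z1 − z2)/SE = (0.497311 − (-0.510070)) / 0.184158 = 1.007381 / 0.184158 = 5.470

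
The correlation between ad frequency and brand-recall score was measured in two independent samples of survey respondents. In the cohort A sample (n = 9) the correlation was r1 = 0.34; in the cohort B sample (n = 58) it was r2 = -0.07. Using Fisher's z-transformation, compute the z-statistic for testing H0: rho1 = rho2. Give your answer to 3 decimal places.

0.987

z1 = atanh(0.34) = 0.354093,  z2 = atanh(-0.07) = -0.070115
SE = √(1/(n1−3) + 1/(n2−3)) = √(1/6 + 1/55) = √(0.1666667 + 0.0181818) = √0.1848485 = 0.429940
z = (z1 − z2)/SE = (0.354093 − (-0.070115)) / 0.429940 = 0.424208 / 0.429940 = 0.987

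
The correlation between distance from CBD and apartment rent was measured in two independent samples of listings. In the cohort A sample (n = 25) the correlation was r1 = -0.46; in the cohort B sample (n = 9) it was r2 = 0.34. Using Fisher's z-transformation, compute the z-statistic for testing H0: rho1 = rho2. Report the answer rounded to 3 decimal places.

-1.849

z1 = atanh(-0.46) = -0.497311,  z2 = atanh(0.34) = 0.354093
SE = √(1/(n1−3) + 1/(n2−3)) = √(1/22 + 1/6) = √(0.0454545 + 0.1666667) = √0.2121212 = 0.460566
z = (z1 − z2)/SE = (-0.497311 − 0.354093) / 0.460566 = -0.851404 / 0.460566 = -1.849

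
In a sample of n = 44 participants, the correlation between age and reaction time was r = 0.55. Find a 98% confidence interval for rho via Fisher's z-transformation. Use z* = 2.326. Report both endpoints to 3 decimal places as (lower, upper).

z_r = atanh(0.55) = 0.618381;  SE = 1/√(n−3) = 1/√41 = 0.156174
z-limits: 0.618381 ± 2.326·0.156174 = 0.618381 ± 0.363261 = [0.255120, 0.981642]
ρ-limits: (tanh 0.255120, tanh 0.981642) = (0.250, 0.754)

(0.250, 0.754)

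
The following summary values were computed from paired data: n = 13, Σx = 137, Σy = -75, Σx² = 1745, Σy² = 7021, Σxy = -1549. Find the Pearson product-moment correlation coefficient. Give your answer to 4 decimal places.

-0.5385

Numerator: nΣxy − (Σx)(Σy) = 13·(-1549) − (137)(-75) = -9862
Denominator: √[(nΣx²−(Σx)²)(nΣy²−(Σy)²)]
  nΣx²−(Σx)² = 13·1745 − 18769 = 3916;  nΣy²−(Σy)² = 13·7021 − 5625 = 85648
  √(3916·85648) = √335397568 = 18313.8627
r = -9862 / 18313.8627 = -0.5385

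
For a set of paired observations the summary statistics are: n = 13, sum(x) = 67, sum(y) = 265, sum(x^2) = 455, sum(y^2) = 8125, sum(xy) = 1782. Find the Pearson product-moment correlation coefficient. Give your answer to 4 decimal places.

S_xy = nΣxy − ΣxΣy = 13·1782 − 67·265 = 23166 − 17755 = 5411
S_xx = nΣx² − (Σx)² = 13·455 − 67² = 5915 − 4489 = 1426
S_yy = nΣy² − (Σy)² = 13·8125 − 265² = 105625 − 70225 = 35400
r = S_xy / √(S_xx·S_yy) = 5411 / √(1426·35400) = 5411 / √50480400 = 5411 / 7104.9560 = 0.7616

0.7616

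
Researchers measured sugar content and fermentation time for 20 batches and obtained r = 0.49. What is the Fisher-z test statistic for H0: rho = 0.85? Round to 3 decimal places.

-2.969

z_r = atanh(0.49) = 0.536060,  z_0 = atanh(0.85) = 1.256153
SE = 1/√(n−3) = 1/√17 = 0.242536
z = (z_r − z_0)/SE = (0.536060 − 1.256153) / 0.242536 = -0.720093 / 0.242536 = -2.969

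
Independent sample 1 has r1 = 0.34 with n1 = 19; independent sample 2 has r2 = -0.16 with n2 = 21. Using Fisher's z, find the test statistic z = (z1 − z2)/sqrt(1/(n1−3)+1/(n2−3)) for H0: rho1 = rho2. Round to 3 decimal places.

1.500

Fisher z-transforms: z1 = atanh(0.34) = 0.354093, z2 = atanh(-0.16) = -0.161387; difference d = 0.515480
Var(d) = 1/16 + 1/18 = 0.0625000 + 0.0555556 = 0.1180556
z = d/√Var(d) = 0.515480 / √0.1180556 = 0.515480 / 0.343592 = 1.500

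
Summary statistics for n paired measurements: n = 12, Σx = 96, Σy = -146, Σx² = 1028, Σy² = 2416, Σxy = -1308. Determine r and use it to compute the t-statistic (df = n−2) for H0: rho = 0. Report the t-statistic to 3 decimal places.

S_xy = nΣxy − ΣxΣy = 12·(-1308) − 96·(-146) = -15696 − (-14016) = -1680
S_xx = nΣx² − (Σx)² = 12·1028 − 96² = 12336 − 9216 = 3120
S_yy = nΣy² − (Σy)² = 12·2416 − (-146)² = 28992 − 21316 = 7676
r = S_xy / √(S_xx·S_yy) = -1680 / √(3120·7676) = -1680 / √23949120 = -1680 / 4893.7838 = -0.3433
t = r·√(n−2)/√(1−r²) = -0.3433·√10 / √(1−0.117855) = -1.085610 / 0.939226 = -1.156

-1.156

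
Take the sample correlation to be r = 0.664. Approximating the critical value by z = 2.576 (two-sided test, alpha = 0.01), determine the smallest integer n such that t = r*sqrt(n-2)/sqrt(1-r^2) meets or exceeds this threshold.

r√(n−2)/√(1−r²) ≥ 2.576  ⇔  n−2 ≥ (2.576)²·(1−r²)/r²
(1−r²)/r² = (1−0.440896)/0.440896 = 1.2681
n ≥ 2 + 6.635776·1.2681 = 2 + 8.4148 = 10.4148
⌈10.4148⌉ = 11

11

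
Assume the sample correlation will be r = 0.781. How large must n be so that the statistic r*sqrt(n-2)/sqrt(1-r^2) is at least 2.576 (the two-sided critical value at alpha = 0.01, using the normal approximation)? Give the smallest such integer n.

7

Need r·√(n−2)/√(1−r²) ≥ 2.576
√(n−2) ≥ 2.576·√(1−0.609961) / 0.781 = 2.576·0.624531 / 0.781 = 2.0599
n−2 ≥ 4.2432  ⇒  n ≥ 6.2432
Smallest integer n = 7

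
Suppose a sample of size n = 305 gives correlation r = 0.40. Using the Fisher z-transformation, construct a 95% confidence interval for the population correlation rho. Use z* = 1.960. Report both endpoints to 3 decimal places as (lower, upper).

(0.301, 0.490)

Fisher z: z_r = atanh(r) = ½·ln((1+0.40)/(1−0.40)) = 0.423649
SE(z) = 1/√(n−3) = 1/√302 = 0.057544
95% ⇒ z* = 1.960; margin = 1.960·0.057544 = 0.112786
CI on z-scale: (0.310863, 0.536435)
Back-transform: tanh(0.310863) = 0.301222, tanh(0.536435) = 0.490285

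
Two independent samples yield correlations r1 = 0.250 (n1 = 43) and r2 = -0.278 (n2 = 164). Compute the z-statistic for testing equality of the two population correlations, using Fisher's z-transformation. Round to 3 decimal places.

3.062

Fisher z-transforms: z1 = atanh(0.250) = 0.255413, z2 = atanh(-0.278) = -0.285513; difference d = 0.540926
Var(d) = 1/40 + 1/161 = 0.0250000 + 0.0062112 = 0.0312112
z = d/√Var(d) = 0.540926 / √0.0312112 = 0.540926 / 0.176667 = 3.062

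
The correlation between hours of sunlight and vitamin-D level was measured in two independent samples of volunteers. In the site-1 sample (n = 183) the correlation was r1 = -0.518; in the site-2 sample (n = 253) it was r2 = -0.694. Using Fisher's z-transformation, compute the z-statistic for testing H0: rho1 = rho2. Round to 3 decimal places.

Fisher z-transforms: z1 = atanh(-0.518) = -0.573602, z2 = atanh(-0.694) = -0.855631; difference d = 0.282029
Var(d) = 1/180 + 1/250 = 0.0055556 + 0.0040000 = 0.0095556
z = d/√Var(d) = 0.282029 / √0.0095556 = 0.282029 / 0.097753 = 2.885

2.885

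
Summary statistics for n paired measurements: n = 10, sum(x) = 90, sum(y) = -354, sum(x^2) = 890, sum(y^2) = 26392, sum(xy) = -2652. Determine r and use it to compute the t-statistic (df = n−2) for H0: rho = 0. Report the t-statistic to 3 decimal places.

1.664

Numerator: nΣxy − (Σx)(Σy) = 10·(-2652) − (90)(-354) = 5340
Denominator: √[(nΣx²−(Σx)²)(nΣy²−(Σy)²)]
  nΣx²−(Σx)² = 10·890 − 8100 = 800;  nΣy²−(Σy)² = 10·26392 − 125316 = 138604
  √(800·138604) = √110883200 = 10530.1092
r = 5340 / 10530.1092 = 0.5071
t = r·√(n−2)/√(1−r²) = 0.5071·√8 / √(1−0.257150) = 1.434295 / 0.861887 = 1.664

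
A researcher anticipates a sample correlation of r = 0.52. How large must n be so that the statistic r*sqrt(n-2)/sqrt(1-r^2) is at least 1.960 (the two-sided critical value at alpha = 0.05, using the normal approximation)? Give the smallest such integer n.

13

Need r·√(n−2)/√(1−r²) ≥ 1.960
√(n−2) ≥ 1.960·√(1−0.2704) / 0.52 = 1.960·0.854166 / 0.52 = 3.2195
n−2 ≥ 10.3652  ⇒  n ≥ 12.3652
Smallest integer n = 13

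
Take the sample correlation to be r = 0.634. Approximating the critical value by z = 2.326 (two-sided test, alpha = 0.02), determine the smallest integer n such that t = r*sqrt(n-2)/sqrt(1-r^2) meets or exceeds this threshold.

r√(n−2)/√(1−r²) ≥ 2.326  ⇔  n−2 ≥ (2.326)²·(1−r²)/r²
(1−r²)/r² = (1−0.401956)/0.401956 = 1.4878
n ≥ 2 + 5.410276·1.4878 = 2 + 8.0494 = 10.0494
⌈10.0494⌉ = 11

11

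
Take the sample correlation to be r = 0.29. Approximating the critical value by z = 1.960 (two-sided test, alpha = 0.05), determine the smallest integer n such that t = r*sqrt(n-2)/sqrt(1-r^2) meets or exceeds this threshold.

r√(n−2)/√(1−r²) ≥ 1.960  ⇔  n−2 ≥ (1.960)²·(1−r²)/r²
(1−r²)/r² = (1−0.0841)/0.0841 = 10.8906
n ≥ 2 + 3.8416·10.8906 = 2 + 41.8373 = 43.8373
⌈43.8373⌉ = 44

44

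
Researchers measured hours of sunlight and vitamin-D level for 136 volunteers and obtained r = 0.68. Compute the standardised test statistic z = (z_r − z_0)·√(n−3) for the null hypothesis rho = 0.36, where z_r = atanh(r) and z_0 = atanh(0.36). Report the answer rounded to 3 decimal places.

5.215

z_r = atanh(0.68) = 0.829114,  z_0 = atanh(0.36) = 0.376886
SE = 1/√(n−3) = 1/√133 = 0.086711
z = (z_r − z_0)/SE = (0.829114 − 0.376886) / 0.086711 = 0.452228 / 0.086711 = 5.215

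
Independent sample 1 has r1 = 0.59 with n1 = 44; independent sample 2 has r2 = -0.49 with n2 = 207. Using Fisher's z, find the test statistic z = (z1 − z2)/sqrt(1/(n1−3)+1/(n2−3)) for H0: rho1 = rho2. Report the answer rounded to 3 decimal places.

z1 = atanh(0.59) = 0.677666,  z2 = atanh(-0.49) = -0.536060
SE = √(1/(n1−3) + 1/(n2−3)) = √(1/41 + 1/204) = √(0.0243902 + 0.0049020) = √0.0292922 = 0.171150
z = (z1 − z2)/SE = (0.677666 − (-0.536060)) / 0.171150 = 1.213726 / 0.171150 = 7.092

7.092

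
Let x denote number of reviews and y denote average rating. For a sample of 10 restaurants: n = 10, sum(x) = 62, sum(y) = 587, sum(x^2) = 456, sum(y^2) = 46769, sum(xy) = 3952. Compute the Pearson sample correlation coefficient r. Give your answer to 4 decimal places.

0.3329

Numerator: nΣxy − (Σx)(Σy) = 10·3952 − (62)(587) = 3126
Denominator: √[(nΣx²−(Σx)²)(nΣy²−(Σy)²)]
  nΣx²−(Σx)² = 10·456 − 3844 = 716;  nΣy²−(Σy)² = 10·46769 − 344569 = 123121
  √(716·123121) = √88154636 = 9389.0700
r = 3126 / 9389.0700 = 0.3329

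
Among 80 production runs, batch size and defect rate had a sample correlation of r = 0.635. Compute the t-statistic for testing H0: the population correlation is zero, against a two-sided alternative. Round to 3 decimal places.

7.260

t = r·√(n−2) / √(1−r²) with r = 0.635, n = 80
  = 0.635·√78 / √(1 − 0.403225)
  = 0.635·8.831761 / 0.772512
  = 5.608168 / 0.772512 = 7.260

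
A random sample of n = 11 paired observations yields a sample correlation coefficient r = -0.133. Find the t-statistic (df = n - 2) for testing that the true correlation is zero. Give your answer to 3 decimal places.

-0.403

1 − r² = 1 − 0.017689 = 0.982311;  √(1−r²) = 0.991116
√(n−2) = √9 = 3.000000
t = r·√(n−2)/√(1−r²) = -0.133 · 3.000000 / 0.991116 = -0.403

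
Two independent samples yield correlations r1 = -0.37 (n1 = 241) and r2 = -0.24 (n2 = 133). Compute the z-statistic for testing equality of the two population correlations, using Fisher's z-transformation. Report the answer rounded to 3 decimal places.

z1 = atanh(-0.37) = -0.388423,  z2 = atanh(-0.24) = -0.244774
SE = √(1/(n1−3) + 1/(n2−3)) = √(1/238 + 1/130) = √(0.0042017 + 0.0076923) = √0.0118940 = 0.109060
z = (z1 − z2)/SE = (-0.388423 − (-0.244774)) / 0.109060 = -0.143649 / 0.109060 = -1.317

-1.317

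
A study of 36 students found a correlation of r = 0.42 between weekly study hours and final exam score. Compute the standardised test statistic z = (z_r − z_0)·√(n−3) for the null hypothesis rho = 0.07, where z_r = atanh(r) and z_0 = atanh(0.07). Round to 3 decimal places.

z_r = atanh(0.42) = 0.447692,  z_0 = atanh(0.07) = 0.070115
SE = 1/√(n−3) = 1/√33 = 0.174078
z = (z_r − z_0)/SE = (0.447692 − 0.070115) / 0.174078 = 0.377577 / 0.174078 = 2.169

2.169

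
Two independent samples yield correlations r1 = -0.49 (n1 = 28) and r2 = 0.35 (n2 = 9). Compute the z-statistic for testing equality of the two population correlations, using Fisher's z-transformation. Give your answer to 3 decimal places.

-1.983

z1 = atanh(-0.49) = -0.536060,  z2 = atanh(0.35) = 0.365444
SE = √(1/(n1−3) + 1/(n2−3)) = √(1/25 + 1/6) = √(0.0400000 + 0.1666667) = √0.2066667 = 0.454606
z = (z1 − z2)/SE = (-0.536060 − 0.365444) / 0.454606 = -0.901504 / 0.454606 = -1.983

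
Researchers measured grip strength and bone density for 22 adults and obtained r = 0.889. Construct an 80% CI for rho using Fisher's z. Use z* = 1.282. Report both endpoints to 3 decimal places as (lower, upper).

Fisher z: z_r = atanh(r) = ½·ln((1+0.889)/(1−0.889)) = 1.417136
SE(z) = 1/√(n−3) = 1/√19 = 0.229416
80% ⇒ z* = 1.282; margin = 1.282·0.229416 = 0.294111
CI on z-scale: (1.123025, 1.711247)
Back-transform: tanh(1.123025) = 0.808619, tanh(1.711247) = 0.936800

(0.809, 0.937)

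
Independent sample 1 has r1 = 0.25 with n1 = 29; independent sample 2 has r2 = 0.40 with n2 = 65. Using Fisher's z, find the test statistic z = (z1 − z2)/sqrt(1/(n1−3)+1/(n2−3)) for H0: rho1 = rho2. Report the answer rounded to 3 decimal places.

Fisher z-transforms: z1 = atanh(0.25) = 0.255413, z2 = atanh(0.40) = 0.423649; difference d = -0.168236
Var(d) = 1/26 + 1/62 = 0.0384615 + 0.0161290 = 0.0545905
z = d/√Var(d) = -0.168236 / √0.0545905 = -0.168236 / 0.233646 = -0.720

-0.720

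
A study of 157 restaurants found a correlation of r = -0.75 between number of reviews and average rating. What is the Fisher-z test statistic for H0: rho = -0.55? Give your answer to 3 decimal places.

z_r = atanh(-0.75) = -0.972955,  z_0 = atanh(-0.55) = -0.618381
SE = 1/√(n−3) = 1/√154 = 0.080582
z = (z_r − z_0)/SE = (-0.972955 − (-0.618381)) / 0.080582 = -0.354574 / 0.080582 = -4.400

-4.400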